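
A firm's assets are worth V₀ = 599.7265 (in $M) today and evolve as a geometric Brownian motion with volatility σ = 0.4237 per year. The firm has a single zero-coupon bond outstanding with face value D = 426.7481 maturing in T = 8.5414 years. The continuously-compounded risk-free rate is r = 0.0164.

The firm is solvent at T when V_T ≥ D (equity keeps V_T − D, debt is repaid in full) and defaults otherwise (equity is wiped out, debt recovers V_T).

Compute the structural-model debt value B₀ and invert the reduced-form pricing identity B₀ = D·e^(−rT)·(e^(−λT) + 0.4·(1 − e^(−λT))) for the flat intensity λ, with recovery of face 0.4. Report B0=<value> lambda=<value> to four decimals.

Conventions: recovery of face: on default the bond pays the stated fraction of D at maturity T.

B0=245.6941 lambda=0.0969

With assets at 599.7265 and a single debt payment of 426.7481 at 8.5414 years:
d₁ = [ln(V₀/D) + (r + σ²/2)T] / (σ√T)
   = [ln(599.7265/426.7481) + (0.0164 + 0.5·0.4237²)·8.5414] / (0.4237·√8.5414)
   = [0.340280 + 0.906762] / 1.238292 = 1.007066
d₂ = d₁ − σ√T = 1.007066 − 1.238292 = -0.231225
N(d₁) = 0.843049,  N(d₂) = 0.408570,  e^(−rT) = 0.869290
E₀ = V₀·N(d₁) − D·e^(−rT)·N(d₂)
   = 599.7265·0.843049 − 426.7481·0.869290·0.408570 = 354.032355
B₀ = V₀ − E₀ = 599.7265 − 354.032355 = 245.694145
e^(−λT) = (B₀·e^(rT)/D − 0.4)/(1 − 0.4) = (245.6941·1.150365/426.7481 − 0.4)/0.6 = 0.43717657
λ = −ln(0.43717657)/8.5414 = 0.096871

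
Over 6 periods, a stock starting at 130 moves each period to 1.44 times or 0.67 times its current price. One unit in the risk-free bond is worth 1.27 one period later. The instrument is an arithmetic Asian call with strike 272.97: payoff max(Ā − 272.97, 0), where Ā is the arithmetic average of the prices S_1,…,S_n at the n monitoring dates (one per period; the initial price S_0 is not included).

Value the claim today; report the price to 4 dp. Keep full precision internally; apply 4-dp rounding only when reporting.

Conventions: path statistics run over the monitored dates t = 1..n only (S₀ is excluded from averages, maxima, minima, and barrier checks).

price = 21.7105

Risk-neutral up-probability p* = (R−d)/(u−d) = (1.27−0.67)/(1.44−0.67) = 0.7792; the claim prices as the p*-weighted sum of path payoffs discounted by R^6.
Enumerate all 2^6 = 64 price paths (U = up ×1.44, D = down ×0.67); each path with k up-moves has probability p*^k·(1−p*)^(6−k).
DDDDDD: Ā=40.0106, payoff=0.0000, prob=0.000116
UDDDDD: Ā=85.9930, payoff=0.0000, prob=0.000409
DUDDDD: Ā=69.3097, payoff=0.0000, prob=0.000409
UUDDDD: Ā=148.9641, payoff=0.0000, prob=0.001443
DDUDDD: Ā=58.1319, payoff=0.0000, prob=0.000409
UDUDDD: Ā=124.9401, payoff=0.0000, prob=0.001443
DUUDDD: Ā=108.2568, payoff=0.0000, prob=0.001443
UUUDDD: Ā=232.6713, payoff=0.0000, prob=0.005092
DDDUDD: Ā=50.6427, payoff=0.0000, prob=0.000409
UDDUDD: Ā=108.8440, payoff=0.0000, prob=0.001443
DUDUDD: Ā=92.1607, payoff=0.0000, prob=0.001443
UUDUDD: Ā=198.0767, payoff=0.0000, prob=0.005092
DDUUDD: Ā=80.9829, payoff=0.0000, prob=0.001443
UDUUDD: Ā=174.0527, payoff=0.0000, prob=0.005092
DUUUDD: Ā=157.3694, payoff=0.0000, prob=0.005092
UUUUDD: Ā=338.2268, payoff=65.2568, prob=0.017970
DDDDUD: Ā=45.6250, payoff=0.0000, prob=0.000409
UDDDUD: Ā=98.0597, payoff=0.0000, prob=0.001443
DUDDUD: Ā=81.3763, payoff=0.0000, prob=0.001443
UUDDUD: Ā=174.8984, payoff=0.0000, prob=0.005092
DDUDUD: Ā=70.1985, payoff=0.0000, prob=0.001443
UDUDUD: Ā=150.8744, payoff=0.0000, prob=0.005092
DUUDUD: Ā=134.1910, payoff=0.0000, prob=0.005092
UUUDUD: Ā=288.4106, payoff=15.4406, prob=0.017970
DDDUUD: Ā=62.7093, payoff=0.0000, prob=0.001443
UDDUUD: Ā=134.7783, payoff=0.0000, prob=0.005092
DUDUUD: Ā=118.0950, payoff=0.0000, prob=0.005092
UUDUUD: Ā=253.8160, payoff=0.0000, prob=0.017970
DDUUUD: Ā=106.9171, payoff=0.0000, prob=0.005092
UDUUUD: Ā=229.7920, payoff=0.0000, prob=0.017970
DUUUUD: Ā=213.1087, payoff=0.0000, prob=0.017970
UUUUUD: Ā=458.0247, payoff=185.0547, prob=0.063425
DDDDDU: Ā=42.2631, payoff=0.0000, prob=0.000409
UDDDDU: Ā=90.8341, payoff=0.0000, prob=0.001443
DUDDDU: Ā=74.1508, payoff=0.0000, prob=0.001443
UUDDDU: Ā=159.3689, payoff=0.0000, prob=0.005092
DDUDDU: Ā=62.9730, payoff=0.0000, prob=0.001443
UDUDDU: Ā=135.3449, payoff=0.0000, prob=0.005092
DUUDDU: Ā=118.6615, payoff=0.0000, prob=0.005092
UUUDDU: Ā=255.0338, payoff=0.0000, prob=0.017970
DDDUDU: Ā=55.4838, payoff=0.0000, prob=0.001443
UDDUDU: Ā=119.2488, payoff=0.0000, prob=0.005092
DUDUDU: Ā=102.5655, payoff=0.0000, prob=0.005092
UUDUDU: Ā=220.4392, payoff=0.0000, prob=0.017970
DDUUDU: Ā=91.3876, payoff=0.0000, prob=0.005092
UDUUDU: Ā=196.4152, payoff=0.0000, prob=0.017970
DUUUDU: Ā=179.7319, payoff=0.0000, prob=0.017970
UUUUDU: Ā=386.2894, payoff=113.3194, prob=0.063425
DDDDUU: Ā=50.4661, payoff=0.0000, prob=0.001443
UDDDUU: Ā=108.4644, payoff=0.0000, prob=0.005092
DUDDUU: Ā=91.7811, payoff=0.0000, prob=0.005092
UUDDUU: Ā=197.2609, payoff=0.0000, prob=0.017970
DDUDUU: Ā=80.6033, payoff=0.0000, prob=0.005092
UDUDUU: Ā=173.2369, payoff=0.0000, prob=0.017970
DUUDUU: Ā=156.5535, payoff=0.0000, prob=0.017970
UUUDUU: Ā=336.4732, payoff=63.5032, prob=0.063425
DDDUUU: Ā=73.1141, payoff=0.0000, prob=0.005092
UDDUUU: Ā=157.1408, payoff=0.0000, prob=0.017970
DUDUUU: Ā=140.4574, payoff=0.0000, prob=0.017970
UUDUUU: Ā=301.8787, payoff=28.9087, prob=0.063425
DDUUUU: Ā=129.2796, payoff=0.0000, prob=0.017970
UDUUUU: Ā=277.8547, payoff=4.8847, prob=0.063425
DUUUUU: Ā=261.1713, payoff=0.0000, prob=0.063425
UUUUUU: Ā=561.3235, payoff=288.3535, prob=0.223853
Price = Σ prob·payoff / R^6 = 91.094427 / 4.195873 = 21.7105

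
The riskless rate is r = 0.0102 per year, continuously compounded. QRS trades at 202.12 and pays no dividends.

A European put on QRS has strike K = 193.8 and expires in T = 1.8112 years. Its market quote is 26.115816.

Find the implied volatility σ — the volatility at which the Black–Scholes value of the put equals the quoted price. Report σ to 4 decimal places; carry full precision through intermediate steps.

At σ = 0.3031 the Black–Scholes value reproduces the quote:
σ√T = 0.3031·√1.8112 = 0.407914
d₁ = (ln(S/K) + (r+σ²/2)T) / (σ√T) = (ln(202.12/193.8) + (0.0102+0.3031²/2)·1.8112) / 0.407914 = (0.042035 + 0.101671) / 0.407914 = 0.352295
d₂ = d₁ − σ√T = 0.352295 − 0.407914 = -0.055619
e^{−rT} = 0.981695
N(−d₁) = 0.362309,  N(−d₂) = 0.522178
V = K·e^{−rT}·N(−d₂) − S·N(−d₁) = 99.345613 − 73.229797 = 26.115816 (the quoted price), and the Black–Scholes price is strictly increasing in σ, so σ is unique

sigma = 0.3031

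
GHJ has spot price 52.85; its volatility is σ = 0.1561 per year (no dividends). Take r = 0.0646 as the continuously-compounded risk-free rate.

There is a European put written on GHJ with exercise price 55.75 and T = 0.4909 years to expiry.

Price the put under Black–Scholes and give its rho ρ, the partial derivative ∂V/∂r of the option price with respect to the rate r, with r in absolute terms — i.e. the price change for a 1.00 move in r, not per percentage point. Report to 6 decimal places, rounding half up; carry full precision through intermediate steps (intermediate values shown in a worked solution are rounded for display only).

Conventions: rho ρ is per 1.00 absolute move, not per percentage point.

price = 2.955706
ρ = -15.906154

σ√T = 0.1561·√0.4909 = 0.109370
d₁ = (ln(S/K) + (r+σ²/2)T) / (σ√T) = (ln(52.85/55.75) + (0.0646+0.1561²/2)·0.4909) / 0.109370 = (-0.053420 + 0.037693) / 0.109370 = -0.143792
d₂ = d₁ − σ√T = -0.143792 − 0.109370 = -0.253163
e^{−rT} = 0.968785
N(−d₁) = 0.557168,  N(−d₂) = 0.599929
Put price V = K·e^{−rT}·N(−d₂) − S·N(−d₁) = 32.402026 − 29.446320 = 2.955706
ρ = −K·T·e^{−rT}·N(−d₂) = -15.906154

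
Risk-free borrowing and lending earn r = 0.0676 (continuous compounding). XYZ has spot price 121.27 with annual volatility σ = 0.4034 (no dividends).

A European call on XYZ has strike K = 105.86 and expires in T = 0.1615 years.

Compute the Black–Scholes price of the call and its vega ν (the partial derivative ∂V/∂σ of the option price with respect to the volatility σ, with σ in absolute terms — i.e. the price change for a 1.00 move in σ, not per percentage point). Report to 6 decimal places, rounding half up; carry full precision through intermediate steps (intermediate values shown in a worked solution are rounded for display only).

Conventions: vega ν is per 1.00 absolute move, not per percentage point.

price = 18.371532
ν = 11.949129

σ√T = 0.4034·√0.1615 = 0.162115
d₁ = (ln(S/K) + (r+σ²/2)T) / (σ√T) = (ln(121.27/105.86) + (0.0676+0.4034²/2)·0.1615) / 0.162115 = (0.135902 + 0.024058) / 0.162115 = 0.986709
d₂ = d₁ − σ√T = 0.986709 − 0.162115 = 0.824595
e^{−rT} = 0.989142
N(d₁) = 0.838107,  N(d₂) = 0.795199
Call price V = S·N(d₁) − K·e^{−rT}·N(d₂) = 101.637282 − 83.265750 = 18.371532
φ(d₁) = (1/√(2π))·e^{−d₁²/2} = 0.245187
ν = S·φ(d₁)·√T = 11.949129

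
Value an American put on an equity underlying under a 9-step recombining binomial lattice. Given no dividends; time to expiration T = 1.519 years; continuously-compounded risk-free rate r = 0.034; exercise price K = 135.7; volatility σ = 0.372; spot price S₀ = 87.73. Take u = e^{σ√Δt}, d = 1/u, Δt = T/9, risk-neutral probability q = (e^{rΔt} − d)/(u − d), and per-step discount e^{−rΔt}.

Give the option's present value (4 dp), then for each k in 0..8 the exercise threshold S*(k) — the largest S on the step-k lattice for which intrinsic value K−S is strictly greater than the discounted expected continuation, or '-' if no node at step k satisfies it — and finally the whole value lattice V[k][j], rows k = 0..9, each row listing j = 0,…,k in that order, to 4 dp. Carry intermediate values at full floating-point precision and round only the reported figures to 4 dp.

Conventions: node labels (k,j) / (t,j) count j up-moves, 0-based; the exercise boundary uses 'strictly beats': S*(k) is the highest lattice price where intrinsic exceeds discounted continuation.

Δt=0.16878  u=1.16512  d=0.85828  q=0.48062  discount=0.99428
step 9 (expiry): payoffs max(K−S,0) = 113.5282 105.6015 94.8410 80.2333 60.4033 33.4837 0.0000 0.0000 0.0000 0.0000
step 8: (k=8,j=0): S=25.8328, K−S=109.8672, hold=109.0907 ⇒ V=109.8672 exercise | (k=8,j=1): S=35.0684, K−S=100.6316, hold=99.8551 ⇒ V=100.6316 exercise | (k=8,j=2): S=47.6058, K−S=88.0942, hold=87.3177 ⇒ V=88.0942 exercise | (k=8,j=3): S=64.6255, K−S=71.0745, hold=70.2980 ⇒ V=71.0745 exercise | (k=8,j=4): S=87.7300, K−S=47.9700, hold=47.1935 ⇒ V=47.9700 exercise | (k=8,j=5): S=119.0946, K−S=16.6054, hold=17.2912 ⇒ V=17.2912 continue | (k=8,j=6): S=161.6725, K−S=0.0000, hold=0.0000 ⇒ V=0.0000 continue | (k=8,j=7): S=219.4725, K−S=0.0000, hold=0.0000 ⇒ V=0.0000 continue | (k=8,j=8): S=297.9368, K−S=0.0000, hold=0.0000 ⇒ V=0.0000 continue  boundary S*=87.7300
step 7: (k=7,j=0): S=30.0985, K−S=105.6015, hold=104.8251 ⇒ V=105.6015 exercise | (k=7,j=1): S=40.8590, K−S=94.8410, hold=94.0645 ⇒ V=94.8410 exercise | (k=7,j=2): S=55.4667, K−S=80.2333, hold=79.4568 ⇒ V=80.2333 exercise | (k=7,j=3): S=75.2967, K−S=60.4033, hold=59.6268 ⇒ V=60.4033 exercise | (k=7,j=4): S=102.2163, K−S=33.4837, hold=33.0349 ⇒ V=33.4837 exercise | (k=7,j=5): S=138.7599, K−S=0.0000, hold=8.9293 ⇒ V=8.9293 continue | (k=7,j=6): S=188.3684, K−S=0.0000, hold=0.0000 ⇒ V=0.0000 continue | (k=7,j=7): S=255.7126, K−S=0.0000, hold=0.0000 ⇒ V=0.0000 continue  boundary S*=102.2163
step 6: (k=6,j=0): S=35.0684, K−S=100.6316, hold=99.8551 ⇒ V=100.6316 exercise | (k=6,j=1): S=47.6058, K−S=88.0942, hold=87.3177 ⇒ V=88.0942 exercise | (k=6,j=2): S=64.6255, K−S=71.0745, hold=70.2980 ⇒ V=71.0745 exercise | (k=6,j=3): S=87.7300, K−S=47.9700, hold=47.1935 ⇒ V=47.9700 exercise | (k=6,j=4): S=119.0946, K−S=16.6054, hold=21.5582 ⇒ V=21.5582 continue | (k=6,j=5): S=161.6725, K−S=0.0000, hold=4.6111 ⇒ V=4.6111 continue | (k=6,j=6): S=219.4725, K−S=0.0000, hold=0.0000 ⇒ V=0.0000 continue  boundary S*=87.7300
step 5: (k=5,j=0): S=40.8590, K−S=94.8410, hold=94.0645 ⇒ V=94.8410 exercise | (k=5,j=1): S=55.4667, K−S=80.2333, hold=79.4568 ⇒ V=80.2333 exercise | (k=5,j=2): S=75.2967, K−S=60.4033, hold=59.6268 ⇒ V=60.4033 exercise | (k=5,j=3): S=102.2163, K−S=33.4837, hold=35.0741 ⇒ V=35.0741 continue | (k=5,j=4): S=138.7599, K−S=0.0000, hold=13.3363 ⇒ V=13.3363 continue | (k=5,j=5): S=188.3684, K−S=0.0000, hold=2.3812 ⇒ V=2.3812 continue  boundary S*=75.2967
step 4: (k=4,j=0): S=47.6058, K−S=88.0942, hold=87.3177 ⇒ V=88.0942 exercise | (k=4,j=1): S=64.6255, K−S=71.0745, hold=70.2980 ⇒ V=71.0745 exercise | (k=4,j=2): S=87.7300, K−S=47.9700, hold=47.9535 ⇒ V=47.9700 exercise | (k=4,j=3): S=119.0946, K−S=16.6054, hold=24.4855 ⇒ V=24.4855 continue | (k=4,j=4): S=161.6725, K−S=0.0000, hold=8.0249 ⇒ V=8.0249 continue  boundary S*=87.7300
step 3: (k=3,j=0): S=55.4667, K−S=80.2333, hold=79.4568 ⇒ V=80.2333 exercise | (k=3,j=1): S=75.2967, K−S=60.4033, hold=59.6268 ⇒ V=60.4033 exercise | (k=3,j=2): S=102.2163, K−S=33.4837, hold=36.4729 ⇒ V=36.4729 continue | (k=3,j=3): S=138.7599, K−S=0.0000, hold=16.4793 ⇒ V=16.4793 continue  boundary S*=75.2967
step 2: (k=2,j=0): S=64.6255, K−S=71.0745, hold=70.2980 ⇒ V=71.0745 exercise | (k=2,j=1): S=87.7300, K−S=47.9700, hold=48.6220 ⇒ V=48.6220 continue | (k=2,j=2): S=119.0946, K−S=16.6054, hold=26.7098 ⇒ V=26.7098 continue  boundary S*=64.6255
step 1: (k=1,j=0): S=75.2967, K−S=60.4033, hold=59.9384 ⇒ V=60.4033 exercise | (k=1,j=1): S=102.2163, K−S=33.4837, hold=37.8725 ⇒ V=37.8725 continue  boundary S*=75.2967
step 0: (k=0,j=0): S=87.7300, K−S=47.9700, hold=49.2908 ⇒ V=49.2908 continue  boundary S*=-

price = 49.2908
boundary = - 75.2967 64.6255 75.2967 87.7300 75.2967 87.7300 102.2163 87.7300
tree:
49.2908
60.4033 37.8725
71.0745 48.6220 26.7098
80.2333 60.4033 36.4729 16.4793
88.0942 71.0745 47.9700 24.4855 8.0249
94.8410 80.2333 60.4033 35.0741 13.3363 2.3812
100.6316 88.0942 71.0745 47.9700 21.5582 4.6111 0.0000
105.6015 94.8410 80.2333 60.4033 33.4837 8.9293 0.0000 0.0000
109.8672 100.6316 88.0942 71.0745 47.9700 17.2912 0.0000 0.0000 0.0000
113.5282 105.6015 94.8410 80.2333 60.4033 33.4837 0.0000 0.0000 0.0000 0.0000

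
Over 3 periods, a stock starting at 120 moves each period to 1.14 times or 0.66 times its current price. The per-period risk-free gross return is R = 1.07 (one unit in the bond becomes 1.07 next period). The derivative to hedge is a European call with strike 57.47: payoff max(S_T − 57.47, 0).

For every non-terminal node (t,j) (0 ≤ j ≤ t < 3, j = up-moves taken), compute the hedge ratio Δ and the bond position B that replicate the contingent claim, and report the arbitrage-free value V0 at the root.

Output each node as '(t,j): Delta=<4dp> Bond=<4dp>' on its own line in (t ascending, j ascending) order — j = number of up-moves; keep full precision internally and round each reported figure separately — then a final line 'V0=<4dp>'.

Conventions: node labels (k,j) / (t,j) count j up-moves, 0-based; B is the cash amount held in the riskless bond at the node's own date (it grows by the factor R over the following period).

Since d<R<u, set p* = (R−d)/(u−d) = 0.8542; price each node as the discounted p*-expectation of its children.
At maturity the claim pays: V(3,0)=0.0000, V(3,1)=2.1201, V(3,2)=45.4583, V(3,3)=120.3153
  t=2,j=0: stock 52.2720 → up 59.5901 (V=2.1201), down 34.4995 (V=0.0000). Price 1.6924; hedge Δ=0.0845, bond B=-2.7244.
  t=2,j=1: stock 90.2880 → up 102.9283 (V=45.4583), down 59.5901 (V=2.1201). Price 36.5777; hedge Δ=1.0000, bond B=-53.7103.
  t=2,j=2: stock 155.9520 → up 177.7853 (V=120.3153), down 102.9283 (V=45.4583). Price 102.2417; hedge Δ=1.0000, bond B=-53.7103.
  t=1,j=0: stock 79.2000 → up 90.2880 (V=36.5777), down 52.2720 (V=1.6924). Price 29.4302; hedge Δ=0.9176, bond B=-43.2475.
  t=1,j=1: stock 136.8000 → up 155.9520 (V=102.2417), down 90.2880 (V=36.5777). Price 86.6035; hedge Δ=1.0000, bond B=-50.1965.
  t=0,j=0: stock 120.0000 → up 136.8000 (V=86.6035), down 79.2000 (V=29.4302). Price 73.1455; hedge Δ=0.9926, bond B=-45.9655.
As a check, the time-0 holding Δ(0,0)·S0 + B(0,0) comes to 73.1455 — exactly V0.

(0,0): Delta=0.9926 Bond=-45.9655
(1,0): Delta=0.9176 Bond=-43.2475
(1,1): Delta=1.0000 Bond=-50.1965
(2,0): Delta=0.0845 Bond=-2.7244
(2,1): Delta=1.0000 Bond=-53.7103
(2,2): Delta=1.0000 Bond=-53.7103
V0=73.1455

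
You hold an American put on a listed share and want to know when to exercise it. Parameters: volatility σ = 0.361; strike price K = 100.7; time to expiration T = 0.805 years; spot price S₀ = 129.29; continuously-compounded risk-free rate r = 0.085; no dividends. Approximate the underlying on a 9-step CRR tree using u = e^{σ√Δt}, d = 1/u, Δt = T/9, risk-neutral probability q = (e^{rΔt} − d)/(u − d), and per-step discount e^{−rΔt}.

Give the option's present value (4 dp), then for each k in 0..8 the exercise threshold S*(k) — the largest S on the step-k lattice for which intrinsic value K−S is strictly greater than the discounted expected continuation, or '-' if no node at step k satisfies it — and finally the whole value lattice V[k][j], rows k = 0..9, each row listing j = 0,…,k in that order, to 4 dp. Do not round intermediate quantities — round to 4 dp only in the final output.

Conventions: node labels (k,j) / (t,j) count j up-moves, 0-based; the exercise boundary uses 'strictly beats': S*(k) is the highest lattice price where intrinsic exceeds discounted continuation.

price = 3.3997
boundary = - - - - - 75.3566 67.6445 75.3566 83.9480
tree:
3.3997
5.3701 1.5447
8.2876 2.6285 0.5196
12.4461 4.3895 0.9646 0.0969
18.0996 7.1643 1.7714 0.1987 0.0000
25.3434 11.3644 3.2092 0.4072 0.0000 0.0000
33.0555 17.3821 5.7140 0.8344 0.0000 0.0000 0.0000
39.9783 25.3434 9.9422 1.7099 0.0000 0.0000 0.0000 0.0000
46.1926 33.0555 16.7520 3.5042 0.0000 0.0000 0.0000 0.0000 0.0000
51.7710 39.9783 25.3434 7.1812 0.0000 0.0000 0.0000 0.0000 0.0000 0.0000

params: Δt=0.08944 u=1.11401 d=0.89766 q=0.50831 e^(-rΔt)=0.99243
t_9 payoffs: 51.7710 39.9783 25.3434 7.1812 0.0000 0.0000 0.0000 0.0000 0.0000 0.0000
t_8: node(8,0) S=54.5074 payoff=46.1926 vs cont=45.4299 → 46.1926 [stop]  node(8,1) S=67.6445 payoff=33.0555 vs cont=32.2928 → 33.0555 [stop]  node(8,2) S=83.9480 payoff=16.7520 vs cont=15.9893 → 16.7520 [stop]  node(8,3) S=104.1808 payoff=0.0000 vs cont=3.5042 → 3.5042 [wait]  node(8,4) S=129.2900 payoff=0.0000 vs cont=0.0000 → 0.0000 [wait]  node(8,5) S=160.4510 payoff=0.0000 vs cont=0.0000 → 0.0000 [wait]  node(8,6) S=199.1222 payoff=0.0000 vs cont=0.0000 → 0.0000 [wait]  node(8,7) S=247.1139 payoff=0.0000 vs cont=0.0000 → 0.0000 [wait]  node(8,8) S=306.6723 payoff=0.0000 vs cont=0.0000 → 0.0000 [wait]  ⇒ S*(8)=83.9480
t_7: node(7,0) S=60.7217 payoff=39.9783 vs cont=39.2156 → 39.9783 [stop]  node(7,1) S=75.3566 payoff=25.3434 vs cont=24.5807 → 25.3434 [stop]  node(7,2) S=93.5188 payoff=7.1812 vs cont=9.9422 → 9.9422 [wait]  node(7,3) S=116.0583 payoff=0.0000 vs cont=1.7099 → 1.7099 [wait]  node(7,4) S=144.0302 payoff=0.0000 vs cont=0.0000 → 0.0000 [wait]  node(7,5) S=178.7438 payoff=0.0000 vs cont=0.0000 → 0.0000 [wait]  node(7,6) S=221.8240 payoff=0.0000 vs cont=0.0000 → 0.0000 [wait]  node(7,7) S=275.2871 payoff=0.0000 vs cont=0.0000 → 0.0000 [wait]  ⇒ S*(7)=75.3566
t_6: node(6,0) S=67.6445 payoff=33.0555 vs cont=32.2928 → 33.0555 [stop]  node(6,1) S=83.9480 payoff=16.7520 vs cont=17.3821 → 17.3821 [wait]  node(6,2) S=104.1808 payoff=0.0000 vs cont=5.7140 → 5.7140 [wait]  node(6,3) S=129.2900 payoff=0.0000 vs cont=0.8344 → 0.8344 [wait]  node(6,4) S=160.4510 payoff=0.0000 vs cont=0.0000 → 0.0000 [wait]  node(6,5) S=199.1222 payoff=0.0000 vs cont=0.0000 → 0.0000 [wait]  node(6,6) S=247.1139 payoff=0.0000 vs cont=0.0000 → 0.0000 [wait]  ⇒ S*(6)=67.6445
t_5: node(5,0) S=75.3566 payoff=25.3434 vs cont=24.8985 → 25.3434 [stop]  node(5,1) S=93.5188 payoff=7.1812 vs cont=11.3644 → 11.3644 [wait]  node(5,2) S=116.0583 payoff=0.0000 vs cont=3.2092 → 3.2092 [wait]  node(5,3) S=144.0302 payoff=0.0000 vs cont=0.4072 → 0.4072 [wait]  node(5,4) S=178.7438 payoff=0.0000 vs cont=0.0000 → 0.0000 [wait]  node(5,5) S=221.8240 payoff=0.0000 vs cont=0.0000 → 0.0000 [wait]  ⇒ S*(5)=75.3566
t_4: node(4,0) S=83.9480 payoff=16.7520 vs cont=18.0996 → 18.0996 [wait]  node(4,1) S=104.1808 payoff=0.0000 vs cont=7.1643 → 7.1643 [wait]  node(4,2) S=129.2900 payoff=0.0000 vs cont=1.7714 → 1.7714 [wait]  node(4,3) S=160.4510 payoff=0.0000 vs cont=0.1987 → 0.1987 [wait]  node(4,4) S=199.1222 payoff=0.0000 vs cont=0.0000 → 0.0000 [wait]  ⇒ S*(4)=-
t_3: node(3,0) S=93.5188 payoff=7.1812 vs cont=12.4461 → 12.4461 [wait]  node(3,1) S=116.0583 payoff=0.0000 vs cont=4.3895 → 4.3895 [wait]  node(3,2) S=144.0302 payoff=0.0000 vs cont=0.9646 → 0.9646 [wait]  node(3,3) S=178.7438 payoff=0.0000 vs cont=0.0969 → 0.0969 [wait]  ⇒ S*(3)=-
t_2: node(2,0) S=104.1808 payoff=0.0000 vs cont=8.2876 → 8.2876 [wait]  node(2,1) S=129.2900 payoff=0.0000 vs cont=2.6285 → 2.6285 [wait]  node(2,2) S=160.4510 payoff=0.0000 vs cont=0.5196 → 0.5196 [wait]  ⇒ S*(2)=-
t_1: node(1,0) S=116.0583 payoff=0.0000 vs cont=5.3701 → 5.3701 [wait]  node(1,1) S=144.0302 payoff=0.0000 vs cont=1.5447 → 1.5447 [wait]  ⇒ S*(1)=-
t_0: node(0,0) S=129.2900 payoff=0.0000 vs cont=3.3997 → 3.3997 [wait]  ⇒ S*(0)=-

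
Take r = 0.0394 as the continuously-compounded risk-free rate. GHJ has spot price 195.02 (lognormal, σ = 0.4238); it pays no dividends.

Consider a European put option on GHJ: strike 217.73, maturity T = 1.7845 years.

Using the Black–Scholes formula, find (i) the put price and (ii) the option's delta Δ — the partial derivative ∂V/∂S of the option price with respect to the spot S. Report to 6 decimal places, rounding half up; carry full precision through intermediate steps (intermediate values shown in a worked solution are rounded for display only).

price = 48.418922
Δ = -0.415785

σ√T = 0.4238·√1.7845 = 0.566134
d₁ = (ln(S/K) + (r+σ²/2)T) / (σ√T) = (ln(195.02/217.73) + (0.0394+0.4238²/2)·1.7845) / 0.566134 = (-0.110154 + 0.230563) / 0.566134 = 0.212687
d₂ = d₁ − σ√T = 0.212687 − 0.566134 = -0.353447
e^{−rT} = 0.932105
N(−d₁) = 0.415785,  N(−d₂) = 0.638123
Put price V = K·e^{−rT}·N(−d₂) − S·N(−d₁) = 129.505399 − 81.086477 = 48.418922
Δ = −N(−d₁) = -0.415785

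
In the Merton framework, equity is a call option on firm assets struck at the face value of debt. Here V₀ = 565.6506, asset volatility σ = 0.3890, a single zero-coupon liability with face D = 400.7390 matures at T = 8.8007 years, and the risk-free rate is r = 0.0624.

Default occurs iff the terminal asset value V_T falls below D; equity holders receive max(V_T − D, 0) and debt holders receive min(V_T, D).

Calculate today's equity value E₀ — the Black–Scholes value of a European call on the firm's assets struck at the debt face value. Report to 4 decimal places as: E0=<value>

With assets at 565.6506 and a single debt payment of 400.7390 at 8.8007 years:
d₁ = [ln(V₀/D) + (r + σ²/2)T] / (σ√T)
   = [ln(565.6506/400.7390) + (0.0624 + 0.5·0.3890²)·8.8007] / (0.3890·√8.8007)
   = [0.344666 + 1.215029] / 1.154006 = 1.351548
d₂ = d₁ − σ√T = 1.351548 − 1.154006 = 0.197542
N(d₁) = 0.911740,  N(d₂) = 0.578298,  e^(−rT) = 0.577433
E₀ = V₀·N(d₁) − D·e^(−rT)·N(d₂)
   = 565.6506·0.911740 − 400.7390·0.577433·0.578298 = 381.908255

E0=381.9083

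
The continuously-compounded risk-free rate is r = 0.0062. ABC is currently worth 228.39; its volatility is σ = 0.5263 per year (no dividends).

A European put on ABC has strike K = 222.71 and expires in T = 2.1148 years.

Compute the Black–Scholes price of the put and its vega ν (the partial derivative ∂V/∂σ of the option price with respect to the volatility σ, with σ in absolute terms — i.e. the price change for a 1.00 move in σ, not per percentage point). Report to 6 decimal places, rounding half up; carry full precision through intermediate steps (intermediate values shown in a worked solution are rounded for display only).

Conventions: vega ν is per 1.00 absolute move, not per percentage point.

price = 62.580649
ν = 120.659644

σ√T = 0.5263·√2.1148 = 0.765364
d₁ = (ln(S/K) + (r+σ²/2)T) / (σ√T) = (ln(228.39/222.71) + (0.0062+0.5263²/2)·2.1148) / 0.765364 = (0.025184 + 0.306003) / 0.765364 = 0.432718
d₂ = d₁ − σ√T = 0.432718 − 0.765364 = -0.332646
e^{−rT} = 0.986974
N(−d₁) = 0.332610,  N(−d₂) = 0.630299
Put price V = K·e^{−rT}·N(−d₂) − S·N(−d₁) = 138.545383 − 75.964734 = 62.580649
φ(d₁) = (1/√(2π))·e^{−d₁²/2} = 0.363287
ν = S·φ(d₁)·√T = 120.659644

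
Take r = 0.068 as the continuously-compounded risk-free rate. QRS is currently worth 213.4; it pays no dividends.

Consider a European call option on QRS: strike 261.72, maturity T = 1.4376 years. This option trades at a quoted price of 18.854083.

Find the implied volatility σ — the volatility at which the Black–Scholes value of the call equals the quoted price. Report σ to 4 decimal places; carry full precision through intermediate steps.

sigma = 0.2731

At σ = 0.2731 the Black–Scholes value reproduces the quote:
σ√T = 0.2731·√1.4376 = 0.327447
d₁ = (ln(S/K) + (r+σ²/2)T) / (σ√T) = (ln(213.4/261.72) + (0.068+0.2731²/2)·1.4376) / 0.327447 = (-0.204107 + 0.151367) / 0.327447 = -0.161062
d₂ = d₁ − σ√T = -0.161062 − 0.327447 = -0.488509
e^{−rT} = 0.906869
N(d₁) = 0.436022,  N(d₂) = 0.312595
V = S·N(d₁) − K·e^{−rT}·N(d₂) = 93.047115 − 74.193032 = 18.854083 (the quoted price), and the Black–Scholes price is strictly increasing in σ, so σ is unique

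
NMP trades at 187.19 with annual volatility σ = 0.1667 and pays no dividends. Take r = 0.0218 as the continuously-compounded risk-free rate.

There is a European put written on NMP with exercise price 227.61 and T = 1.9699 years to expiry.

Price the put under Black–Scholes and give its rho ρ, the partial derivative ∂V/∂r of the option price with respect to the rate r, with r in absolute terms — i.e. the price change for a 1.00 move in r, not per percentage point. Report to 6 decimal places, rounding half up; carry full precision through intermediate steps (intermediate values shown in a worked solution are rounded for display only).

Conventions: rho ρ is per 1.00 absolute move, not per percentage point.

σ√T = 0.1667·√1.9699 = 0.233969
d₁ = (ln(S/K) + (r+σ²/2)T) / (σ√T) = (ln(187.19/227.61) + (0.0218+0.1667²/2)·1.9699) / 0.233969 = (-0.195509 + 0.070314) / 0.233969 = -0.535093
d₂ = d₁ − σ√T = -0.535093 − 0.233969 = -0.769062
e^{−rT} = 0.957965
N(−d₁) = 0.703707,  N(−d₂) = 0.779072
Put price V = K·e^{−rT}·N(−d₂) − S·N(−d₁) = 169.870703 − 131.726959 = 38.143744
ρ = −K·T·e^{−rT}·N(−d₂) = -334.628298

price = 38.143744
ρ = -334.628298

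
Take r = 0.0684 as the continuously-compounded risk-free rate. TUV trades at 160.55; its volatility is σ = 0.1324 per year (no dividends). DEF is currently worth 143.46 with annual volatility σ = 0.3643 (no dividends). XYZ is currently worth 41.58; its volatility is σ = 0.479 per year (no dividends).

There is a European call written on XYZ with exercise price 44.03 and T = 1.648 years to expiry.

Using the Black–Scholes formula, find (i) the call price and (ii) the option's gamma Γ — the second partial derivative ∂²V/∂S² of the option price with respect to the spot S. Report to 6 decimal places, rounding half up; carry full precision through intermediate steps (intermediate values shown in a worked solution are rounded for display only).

price = 10.931145
Γ = 0.014417

σ√T = 0.479·√1.648 = 0.614914
d₁ = (ln(S/K) + (r+σ²/2)T) / (σ√T) = (ln(41.58/44.03) + (0.0684+0.479²/2)·1.648) / 0.614914 = (-0.057252 + 0.301783) / 0.614914 = 0.397667
d₂ = d₁ − σ√T = 0.397667 − 0.614914 = -0.217247
e^{−rT} = 0.893398
N(d₁) = 0.654562,  N(d₂) = 0.414008
Call price V = S·N(d₁) − K·e^{−rT}·N(d₂) = 27.216690 − 16.285545 = 10.931145
φ(d₁) = (1/√(2π))·e^{−d₁²/2} = 0.368613
Γ = φ(d₁) / (S·σ·√T) = 0.014417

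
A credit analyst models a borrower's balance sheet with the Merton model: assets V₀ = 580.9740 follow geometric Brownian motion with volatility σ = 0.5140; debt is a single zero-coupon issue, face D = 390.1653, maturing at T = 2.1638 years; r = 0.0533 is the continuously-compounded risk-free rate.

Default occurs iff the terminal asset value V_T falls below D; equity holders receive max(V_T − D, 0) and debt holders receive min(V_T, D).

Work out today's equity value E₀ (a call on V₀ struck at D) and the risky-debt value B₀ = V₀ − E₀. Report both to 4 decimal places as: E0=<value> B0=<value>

With assets at 580.9740 and a single debt payment of 390.1653 at 2.1638 years:
d₁ = [ln(V₀/D) + (r + σ²/2)T] / (σ√T)
   = [ln(580.9740/390.1653) + (0.0533 + 0.5·0.5140²)·2.1638] / (0.5140·√2.1638)
   = [0.398136 + 0.401164] / 0.756087 = 1.057153
d₂ = d₁ − σ√T = 1.057153 − 0.756087 = 0.301066
N(d₁) = 0.854779,  N(d₂) = 0.618318,  e^(−rT) = 0.891072
E₀ = V₀·N(d₁) − D·e^(−rT)·N(d₂)
   = 580.9740·0.854779 − 390.1653·0.891072·0.618318 = 281.636797
B₀ = V₀ − E₀ = 580.9740 − 281.636797 = 299.337203

E0=281.6368 B0=299.3372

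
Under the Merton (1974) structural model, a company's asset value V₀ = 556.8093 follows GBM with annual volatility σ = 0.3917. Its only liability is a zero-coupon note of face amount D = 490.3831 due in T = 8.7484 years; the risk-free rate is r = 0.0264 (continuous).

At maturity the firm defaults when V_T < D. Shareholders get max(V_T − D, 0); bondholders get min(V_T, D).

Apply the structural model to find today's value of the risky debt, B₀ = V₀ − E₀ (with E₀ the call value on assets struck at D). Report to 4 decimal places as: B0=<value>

B0=257.3925

Equity is a call on the firm's assets struck at D = 490.3831:
d₁ = [ln(V₀/D) + (r + σ²/2)T] / (σ√T)
   = [ln(556.8093/490.3831) + (0.0264 + 0.5·0.3917²)·8.7484] / (0.3917·√8.7484)
   = [0.127036 + 0.902086] / 1.158558 = 0.888278
d₂ = d₁ − σ√T = 0.888278 − 1.158558 = -0.270280
N(d₁) = 0.812804,  N(d₂) = 0.393472,  e^(−rT) = 0.793773
E₀ = V₀·N(d₁) − D·e^(−rT)·N(d₂)
   = 556.8093·0.812804 − 490.3831·0.793773·0.393472 = 299.416816
B₀ = V₀ − E₀ = 556.8093 − 299.416816 = 257.392484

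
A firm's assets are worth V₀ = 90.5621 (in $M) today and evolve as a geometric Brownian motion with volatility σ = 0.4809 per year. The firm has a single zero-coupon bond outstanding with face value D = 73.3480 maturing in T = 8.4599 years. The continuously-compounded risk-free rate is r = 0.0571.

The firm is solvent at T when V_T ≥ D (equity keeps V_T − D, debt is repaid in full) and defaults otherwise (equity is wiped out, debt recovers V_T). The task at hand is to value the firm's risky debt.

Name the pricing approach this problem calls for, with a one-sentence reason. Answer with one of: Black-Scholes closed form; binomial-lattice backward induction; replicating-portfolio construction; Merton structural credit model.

framework: Merton structural credit model

Key observation: the question is about default risk generated by asset-value dynamics against a debt face of 73.3480 — the structural framework prices exactly that.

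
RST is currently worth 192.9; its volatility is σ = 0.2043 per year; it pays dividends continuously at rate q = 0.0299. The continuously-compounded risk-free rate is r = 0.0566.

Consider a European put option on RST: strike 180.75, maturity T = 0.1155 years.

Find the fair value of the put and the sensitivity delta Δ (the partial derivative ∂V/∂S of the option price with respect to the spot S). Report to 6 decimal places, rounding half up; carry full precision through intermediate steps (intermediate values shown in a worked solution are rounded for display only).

σ√T = 0.2043·√0.1155 = 0.069432
d₁ = (ln(S/K) + (r−q+σ²/2)T) / (σ√T) = (ln(192.9/180.75) + (0.0566−0.0299+0.2043²/2)·0.1155) / 0.069432 = (0.065057 + 0.005494) / 0.069432 = 1.016122
d₂ = d₁ − σ√T = 1.016122 − 0.069432 = 0.946690
e^{−rT} = 0.993484
e^{−qT} = 0.996553
N(−d₁) = 0.154786,  N(−d₂) = 0.171898
Put price V = K·e^{−rT}·N(−d₂) − S·e^{−qT}·N(−d₁) = 30.868191 − 29.755232 = 1.112959
Δ = −e^{−qT}·N(−d₁) = -0.154252

price = 1.112959
Δ = -0.154252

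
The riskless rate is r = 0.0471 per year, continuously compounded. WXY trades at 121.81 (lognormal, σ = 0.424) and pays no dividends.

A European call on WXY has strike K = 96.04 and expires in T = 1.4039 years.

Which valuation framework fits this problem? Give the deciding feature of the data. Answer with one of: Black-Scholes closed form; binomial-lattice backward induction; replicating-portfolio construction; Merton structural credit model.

framework: Black-Scholes closed form

Key observation: the instrument is a plain European call (strike 96.04) on a lognormal asset; the exact continuous-time formula applies directly.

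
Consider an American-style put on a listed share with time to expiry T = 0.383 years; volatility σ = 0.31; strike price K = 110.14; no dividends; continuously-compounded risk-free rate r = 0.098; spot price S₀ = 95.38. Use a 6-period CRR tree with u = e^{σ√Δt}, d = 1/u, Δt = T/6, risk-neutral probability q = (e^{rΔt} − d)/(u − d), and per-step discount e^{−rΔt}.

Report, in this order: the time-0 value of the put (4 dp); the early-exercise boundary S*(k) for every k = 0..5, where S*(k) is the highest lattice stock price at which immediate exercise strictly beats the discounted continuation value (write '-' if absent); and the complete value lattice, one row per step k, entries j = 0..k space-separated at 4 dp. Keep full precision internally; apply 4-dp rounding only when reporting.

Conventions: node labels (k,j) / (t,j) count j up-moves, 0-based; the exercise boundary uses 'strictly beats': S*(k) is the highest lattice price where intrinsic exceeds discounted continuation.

Δt=0.06383, u=1.08147, d=0.92467, q=0.52045, disc=e^(-rΔt)=0.99376
k=6 terminal: V=max(K-S,0) → 50.5233 40.4136 28.5893 14.7600 0.0000 0.0000 0.0000
k=5: j=0 S=64.4737 intr=45.6663 cont=44.9795 V=45.6663[EX]; j=1 S=75.4071 intr=34.7329 cont=34.0460 V=34.7329[EX]; j=2 S=88.1947 intr=21.9453 cont=21.2585 V=21.9453[EX]; j=3 S=103.1507 intr=6.9893 cont=7.0340 V=7.0340[hold]; j=4 S=120.6430 intr=0.0000 cont=0.0000 V=0.0000[hold]; j=5 S=141.1016 intr=0.0000 cont=0.0000 V=0.0000[hold]  S*(5)=88.1947
k=4: j=0 S=69.7264 intr=40.4136 cont=39.7267 V=40.4136[EX]; j=1 S=81.5507 intr=28.5893 cont=27.9025 V=28.5893[EX]; j=2 S=95.3800 intr=14.7600 cont=14.0963 V=14.7600[EX]; j=3 S=111.5545 intr=0.0000 cont=3.3521 V=3.3521[hold]; j=4 S=130.4719 intr=0.0000 cont=0.0000 V=0.0000[hold]  S*(4)=95.3800
k=3: j=0 S=75.4071 intr=34.7329 cont=34.0460 V=34.7329[EX]; j=1 S=88.1947 intr=21.9453 cont=21.2585 V=21.9453[EX]; j=2 S=103.1507 intr=6.9893 cont=8.7678 V=8.7678[hold]; j=3 S=120.6430 intr=0.0000 cont=1.5975 V=1.5975[hold]  S*(3)=88.1947
k=2: j=0 S=81.5507 intr=28.5893 cont=27.9025 V=28.5893[EX]; j=1 S=95.3800 intr=14.7600 cont=14.9930 V=14.9930[hold]; j=2 S=111.5545 intr=0.0000 cont=5.0046 V=5.0046[hold]  S*(2)=81.5507
k=1: j=0 S=88.1947 intr=21.9453 cont=21.3790 V=21.9453[EX]; j=1 S=103.1507 intr=6.9893 cont=9.7335 V=9.7335[hold]  S*(1)=88.1947
k=0: j=0 S=95.3800 intr=14.7600 cont=15.4925 V=15.4925[hold]  S*(0)=-

price = 15.4925
boundary = - 88.1947 81.5507 88.1947 95.3800 88.1947
tree:
15.4925
21.9453 9.7335
28.5893 14.9930 5.0046
34.7329 21.9453 8.7678 1.5975
40.4136 28.5893 14.7600 3.3521 0.0000
45.6663 34.7329 21.9453 7.0340 0.0000 0.0000
50.5233 40.4136 28.5893 14.7600 0.0000 0.0000 0.0000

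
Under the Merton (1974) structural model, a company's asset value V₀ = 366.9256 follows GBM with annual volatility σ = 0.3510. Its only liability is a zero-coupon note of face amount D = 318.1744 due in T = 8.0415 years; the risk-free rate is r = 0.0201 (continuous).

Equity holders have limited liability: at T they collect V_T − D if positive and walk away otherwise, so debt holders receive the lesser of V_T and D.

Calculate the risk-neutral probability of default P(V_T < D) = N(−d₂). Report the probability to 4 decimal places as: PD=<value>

With assets at 366.9256 and a single debt payment of 318.1744 at 8.0415 years:
d₁ = [ln(V₀/D) + (r + σ²/2)T] / (σ√T)
   = [ln(366.9256/318.1744) + (0.0201 + 0.5·0.3510²)·8.0415] / (0.3510·√8.0415)
   = [0.142559 + 0.656995] / 0.995350 = 0.803290
d₂ = d₁ − σ√T = 0.803290 − 0.995350 = -0.192060
risk-neutral PD = N(−d₂) = N(0.192060) = 0.576152

PD=0.5762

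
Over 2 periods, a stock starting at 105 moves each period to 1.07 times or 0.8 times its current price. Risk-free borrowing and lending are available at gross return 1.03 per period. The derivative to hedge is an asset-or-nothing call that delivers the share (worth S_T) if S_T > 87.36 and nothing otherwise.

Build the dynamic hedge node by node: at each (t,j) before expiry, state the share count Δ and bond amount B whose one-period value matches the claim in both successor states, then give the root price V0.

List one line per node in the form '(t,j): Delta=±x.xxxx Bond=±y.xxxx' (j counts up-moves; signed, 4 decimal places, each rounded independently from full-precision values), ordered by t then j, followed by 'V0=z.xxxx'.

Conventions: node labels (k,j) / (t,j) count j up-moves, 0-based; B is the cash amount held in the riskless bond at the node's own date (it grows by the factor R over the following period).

(0,0): Delta=1.3409 Bond=-37.1887
(1,0): Delta=3.9630 Bond=-258.5545
(1,1): Delta=1.0000 Bond=0.0000
V0=103.6098

Risk-neutral probability p* = (R−d)/(u−d) = (1.03−0.8)/(1.07−0.8) = 0.8519.
Terminal payoffs: V(2,0)=0.0000, V(2,1)=89.8800, V(2,2)=120.2145
(1,0): S=84.0000. Δ = (V_up−V_dn)/(S_up−S_dn) = (89.8800−0.0000)/(89.8800−67.2000) = 3.9630. V = [p*·89.8800 + (1−p*)·0.0000]/1.03 = 74.3344. B = V − Δ·S = -258.5545.
(1,1): S=112.3500. Δ = (V_up−V_dn)/(S_up−S_dn) = (120.2145−89.8800)/(120.2145−89.8800) = 1.0000. V = [p*·120.2145 + (1−p*)·89.8800]/1.03 = 112.3500. B = V − Δ·S = 0.0000.
(0,0): S=105.0000. Δ = (V_up−V_dn)/(S_up−S_dn) = (112.3500−74.3344)/(112.3500−84.0000) = 1.3409. V = [p*·112.3500 + (1−p*)·74.3344]/1.03 = 103.6098. B = V − Δ·S = -37.1887.
Check: Δ(0,0)·S0 + B(0,0) = 103.6098 = V0.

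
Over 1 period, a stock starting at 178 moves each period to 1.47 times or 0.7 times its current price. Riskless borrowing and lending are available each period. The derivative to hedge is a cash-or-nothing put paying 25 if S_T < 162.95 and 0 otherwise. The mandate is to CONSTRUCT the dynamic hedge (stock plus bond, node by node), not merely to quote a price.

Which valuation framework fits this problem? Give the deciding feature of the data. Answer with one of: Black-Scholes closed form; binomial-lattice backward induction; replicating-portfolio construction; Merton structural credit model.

Key observation: the task asks for the hedge itself — share and bond holdings at every node of the 1-period tree on spot 178 with factors 1.47/0.7 — which is exactly what the replicating-portfolio construction produces.

framework: replicating-portfolio construction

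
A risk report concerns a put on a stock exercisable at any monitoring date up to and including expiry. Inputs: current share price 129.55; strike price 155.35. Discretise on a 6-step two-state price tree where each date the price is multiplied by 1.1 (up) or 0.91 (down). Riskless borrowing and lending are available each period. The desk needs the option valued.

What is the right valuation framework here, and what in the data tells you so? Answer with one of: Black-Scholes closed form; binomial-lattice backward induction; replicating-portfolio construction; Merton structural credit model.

Key observation: with exercise allowed before expiry on a discrete up/down model (6 steps from spot 129.55), the strike-155.35 put's value must be rolled back through the tree testing early exercise at each node.

framework: binomial-lattice backward induction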